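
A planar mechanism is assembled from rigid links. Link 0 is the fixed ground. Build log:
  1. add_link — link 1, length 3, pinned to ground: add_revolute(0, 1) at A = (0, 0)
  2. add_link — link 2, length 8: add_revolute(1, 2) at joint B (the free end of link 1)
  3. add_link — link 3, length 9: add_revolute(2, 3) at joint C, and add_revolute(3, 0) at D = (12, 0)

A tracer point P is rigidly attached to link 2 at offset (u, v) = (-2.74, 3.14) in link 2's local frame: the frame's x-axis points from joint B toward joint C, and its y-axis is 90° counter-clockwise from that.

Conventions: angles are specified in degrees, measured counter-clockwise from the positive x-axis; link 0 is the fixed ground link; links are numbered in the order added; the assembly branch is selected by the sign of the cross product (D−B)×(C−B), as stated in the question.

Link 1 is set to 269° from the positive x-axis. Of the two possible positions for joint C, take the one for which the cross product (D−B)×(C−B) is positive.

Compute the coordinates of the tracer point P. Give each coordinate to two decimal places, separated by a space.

A=(0,0), D=(12.00,0)
B = A + 3.00·(cos269°, sin269°) = (-0.0524, -2.9995)
|BD| = 12.4200
circle(B,8.00) ∩ circle(D,9.00): a=5.5256, h=5.7851
  candidates: C₊=(3.9125,3.9488) cross=71.851; C₋=(6.7069,-7.2789) cross=-71.851
  branch + wants cross > 0 → take C=(3.9125,3.9488) (cross=71.851)
ex = (C−B)/|BC| = (0.4956,0.8685); ey = (-0.8685,0.4956)
P = B + -2.74·ex + 3.14·ey = (-4.1376,-3.8231)

-4.14 -3.82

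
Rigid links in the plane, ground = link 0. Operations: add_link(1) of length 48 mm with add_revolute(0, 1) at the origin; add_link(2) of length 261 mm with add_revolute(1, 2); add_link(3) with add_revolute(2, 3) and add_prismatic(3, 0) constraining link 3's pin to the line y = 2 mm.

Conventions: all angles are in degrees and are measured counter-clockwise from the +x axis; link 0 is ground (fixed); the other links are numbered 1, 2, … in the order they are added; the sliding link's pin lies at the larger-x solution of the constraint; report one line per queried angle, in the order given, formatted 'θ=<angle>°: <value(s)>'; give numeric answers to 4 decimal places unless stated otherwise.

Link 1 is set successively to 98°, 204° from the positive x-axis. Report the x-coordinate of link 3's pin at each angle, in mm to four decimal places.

geometry: r = 48 mm, L = 261 mm, e = 2 mm
θ=98°: crank pin P = (r cos θ, r sin θ) = (-6.680309, 47.532867)
θ=98°: h = r sin θ − e = 47.532867 − 2 = 45.532867
θ=98°: x = r cos θ + √(L² − h²) = -6.680309 + 256.997584 = 250.317275
θ=204°: crank pin P = (r cos θ, r sin θ) = (-43.850182, -19.523359)
θ=204°: h = r sin θ − e = -19.523359 − 2 = -21.523359
θ=204°: x = r cos θ + √(L² − h²) = -43.850182 + 260.111024 = 216.260842

θ=98°: 250.3173
θ=204°: 216.2608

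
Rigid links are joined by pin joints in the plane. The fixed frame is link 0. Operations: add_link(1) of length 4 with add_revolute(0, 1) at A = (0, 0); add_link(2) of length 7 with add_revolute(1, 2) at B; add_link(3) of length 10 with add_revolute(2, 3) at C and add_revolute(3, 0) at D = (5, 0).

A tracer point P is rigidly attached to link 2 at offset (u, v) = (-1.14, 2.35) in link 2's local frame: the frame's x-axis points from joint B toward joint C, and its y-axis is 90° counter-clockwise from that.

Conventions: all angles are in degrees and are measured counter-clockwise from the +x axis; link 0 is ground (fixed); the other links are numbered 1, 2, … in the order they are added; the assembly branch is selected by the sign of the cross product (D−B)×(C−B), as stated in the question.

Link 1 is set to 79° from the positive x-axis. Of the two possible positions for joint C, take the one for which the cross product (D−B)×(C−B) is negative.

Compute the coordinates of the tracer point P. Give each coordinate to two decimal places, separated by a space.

A=(0,0), D=(5.00,0)
B = A + 4.00·(cos79°, sin79°) = (0.7632, 3.9265)
|BD| = 5.7765
circle(B,7.00) ∩ circle(D,10.00): a=-1.5262, h=6.8316
  candidates: C₊=(4.2875,9.9746) cross=39.463; C₋=(-4.9999,-0.0467) cross=-39.463
  branch - wants cross < 0 → take C=(-4.9999,-0.0467) (cross=-39.463)
ex = (C−B)/|BC| = (-0.8233,-0.5676); ey = (0.5676,-0.8233)
P = B + -1.14·ex + 2.35·ey = (3.0357,2.6388)

3.04 2.64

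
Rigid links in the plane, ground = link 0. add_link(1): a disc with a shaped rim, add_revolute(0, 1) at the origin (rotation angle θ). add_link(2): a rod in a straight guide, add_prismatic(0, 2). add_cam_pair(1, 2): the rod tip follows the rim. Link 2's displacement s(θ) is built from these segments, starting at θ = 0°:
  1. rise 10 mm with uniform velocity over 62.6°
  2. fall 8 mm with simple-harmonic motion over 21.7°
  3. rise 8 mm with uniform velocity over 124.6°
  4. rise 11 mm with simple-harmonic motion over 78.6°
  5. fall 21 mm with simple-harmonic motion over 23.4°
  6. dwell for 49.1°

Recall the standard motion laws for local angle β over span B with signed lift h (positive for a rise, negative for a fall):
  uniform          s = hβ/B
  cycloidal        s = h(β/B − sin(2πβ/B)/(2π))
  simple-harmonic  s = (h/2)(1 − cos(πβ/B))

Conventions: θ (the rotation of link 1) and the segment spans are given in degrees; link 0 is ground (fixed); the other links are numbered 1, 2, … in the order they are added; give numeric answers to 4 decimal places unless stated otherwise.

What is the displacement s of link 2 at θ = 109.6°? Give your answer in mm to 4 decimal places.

segment 1 (0° to 62.6°, uniform, h = 10) is passed completely: s = 0.0000 + (10) = 10.0000
segment 2 (62.6° to 84.3°, simple-harmonic, h = -8) is passed completely: s = 10.0000 + (-8) = 2.0000
θ = 109.6° falls in segment 3 (84.3° to 208.9°, uniform, h = 8): β = 109.6 − 84.3 = 25.3°, B = 124.6°; Δs = 8·25.3/124.6 = 1.6244; s = 2.0000 + 1.6244 = 3.6244

3.6244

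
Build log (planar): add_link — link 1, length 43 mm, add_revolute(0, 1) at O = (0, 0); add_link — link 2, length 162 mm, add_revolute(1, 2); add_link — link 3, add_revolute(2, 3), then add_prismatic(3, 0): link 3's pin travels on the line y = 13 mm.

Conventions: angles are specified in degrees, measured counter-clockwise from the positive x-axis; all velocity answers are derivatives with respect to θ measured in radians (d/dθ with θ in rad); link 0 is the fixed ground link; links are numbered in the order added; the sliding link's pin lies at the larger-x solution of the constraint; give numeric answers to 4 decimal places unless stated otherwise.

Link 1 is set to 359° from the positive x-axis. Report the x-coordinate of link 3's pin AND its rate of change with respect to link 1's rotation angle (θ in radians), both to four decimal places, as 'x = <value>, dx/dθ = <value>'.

geometry: r = 43 mm, L = 162 mm, e = 13 mm
crank pin P = (r cos θ, r sin θ) = (42.993451, -0.750453)
h = r sin θ − e = -0.750453 − 13 = -13.750453
x = r cos θ + √(L² − h²) = 42.993451 + 161.415380 = 204.408831
dx/dθ = −r sin θ − h·r cos θ/√(L² − h²) (θ in radians; h = -13.750453) = 4.412926

x = 204.4088, dx/dθ = 4.4129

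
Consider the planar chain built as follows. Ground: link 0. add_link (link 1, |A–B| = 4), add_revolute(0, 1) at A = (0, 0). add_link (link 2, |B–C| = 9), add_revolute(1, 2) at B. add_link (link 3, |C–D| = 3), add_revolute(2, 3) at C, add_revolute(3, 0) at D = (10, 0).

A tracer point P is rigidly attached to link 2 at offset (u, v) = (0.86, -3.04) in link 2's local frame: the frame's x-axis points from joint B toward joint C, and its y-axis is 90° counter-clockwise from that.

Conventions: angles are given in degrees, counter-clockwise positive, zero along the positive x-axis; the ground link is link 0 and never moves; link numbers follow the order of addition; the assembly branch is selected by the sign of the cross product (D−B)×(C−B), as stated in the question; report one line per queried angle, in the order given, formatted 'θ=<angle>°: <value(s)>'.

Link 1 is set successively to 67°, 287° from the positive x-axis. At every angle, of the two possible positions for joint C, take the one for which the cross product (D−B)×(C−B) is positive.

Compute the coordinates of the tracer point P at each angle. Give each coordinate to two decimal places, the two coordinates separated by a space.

A=(0,0), D=(10.00,0)
θ=67°: B = A + 4.00·(cos67°, sin67°) = (1.5629, 3.6820)
θ=67°: |BD| = 9.2055
θ=67°: circle(B,9.00) ∩ circle(D,3.00): a=8.5135, h=2.9191
θ=67°:   candidates: C₊=(10.5333,2.9522) cross=26.872; C₋=(8.1981,-2.3986) cross=-26.872
θ=67°:   branch + wants cross > 0 → take C=(10.5333,2.9522) (cross=26.872)
θ=67°: ex = (C−B)/|BC| = (0.9967,-0.0811); ey = (0.0811,0.9967)
θ=67°: P = B + 0.86·ex + -3.04·ey = (2.1736,0.5823)
θ=287°: B = A + 4.00·(cos287°, sin287°) = (1.1695, -3.8252)
θ=287°: |BD| = 9.6234
θ=287°: circle(B,9.00) ∩ circle(D,3.00): a=8.5526, h=2.8024
θ=287°:   candidates: C₊=(7.9035,2.1458) cross=26.968; C₋=(10.1313,-2.9971) cross=-26.968
θ=287°:   branch + wants cross > 0 → take C=(7.9035,2.1458) (cross=26.968)
θ=287°: ex = (C−B)/|BC| = (0.7482,0.6634); ey = (-0.6634,0.7482)
θ=287°: P = B + 0.86·ex + -3.04·ey = (3.8298,-5.5292)

θ=67°: 2.17 0.58
θ=287°: 3.83 -5.53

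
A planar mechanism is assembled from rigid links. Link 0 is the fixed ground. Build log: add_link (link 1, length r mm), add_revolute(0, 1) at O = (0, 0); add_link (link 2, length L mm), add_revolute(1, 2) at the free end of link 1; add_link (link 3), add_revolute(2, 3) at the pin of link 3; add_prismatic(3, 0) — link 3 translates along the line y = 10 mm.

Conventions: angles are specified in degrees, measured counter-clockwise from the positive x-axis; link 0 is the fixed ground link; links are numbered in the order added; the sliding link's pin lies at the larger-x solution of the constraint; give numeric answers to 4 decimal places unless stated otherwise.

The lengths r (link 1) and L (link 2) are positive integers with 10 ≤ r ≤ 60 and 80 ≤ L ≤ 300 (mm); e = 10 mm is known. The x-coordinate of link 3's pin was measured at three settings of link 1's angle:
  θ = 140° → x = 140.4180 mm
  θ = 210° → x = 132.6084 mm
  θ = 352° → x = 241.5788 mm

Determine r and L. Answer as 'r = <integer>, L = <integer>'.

constraint per measurement: (x − r cos θ)² + (r sin θ − e)² = L²
subtracting the θ₁ and θ₂ equations cancels the r² and L² terms:
r = (x₁² − x₂²) / (2[(x₁cos θ₁ + e sin θ₁) − (x₂cos θ₂ + e sin θ₂)]) = 57.0002 → r = 57
L² = (x₁ − r cos θ₁)² + (r sin θ₁ − e)² = 34596.0097 → L = 186.0000 → L = 186
check at θ₃=352°: x = 241.5788 (printed 241.5788) ✓

r = 57, L = 186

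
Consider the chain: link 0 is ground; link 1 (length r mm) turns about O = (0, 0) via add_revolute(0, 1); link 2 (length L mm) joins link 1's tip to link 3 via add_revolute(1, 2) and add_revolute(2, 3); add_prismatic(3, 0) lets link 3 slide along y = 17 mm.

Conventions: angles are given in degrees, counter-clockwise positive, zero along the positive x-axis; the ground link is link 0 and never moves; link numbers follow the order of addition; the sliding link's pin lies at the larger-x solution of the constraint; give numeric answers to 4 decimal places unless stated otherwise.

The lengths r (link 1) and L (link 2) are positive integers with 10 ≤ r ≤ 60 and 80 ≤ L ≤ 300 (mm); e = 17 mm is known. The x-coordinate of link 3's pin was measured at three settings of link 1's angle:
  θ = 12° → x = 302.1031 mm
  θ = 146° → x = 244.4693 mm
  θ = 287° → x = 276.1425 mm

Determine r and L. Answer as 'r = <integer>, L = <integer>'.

constraint per measurement: (x − r cos θ)² + (r sin θ − e)² = L²
subtracting the θ₁ and θ₂ equations cancels the r² and L² terms:
r = (x₁² − x₂²) / (2[(x₁cos θ₁ + e sin θ₁) − (x₂cos θ₂ + e sin θ₂)]) = 32.0000 → r = 32
L² = (x₁ − r cos θ₁)² + (r sin θ₁ − e)² = 73440.9841 → L = 271.0000 → L = 271
check at θ₃=287°: x = 276.1425 (printed 276.1425) ✓

r = 32, L = 271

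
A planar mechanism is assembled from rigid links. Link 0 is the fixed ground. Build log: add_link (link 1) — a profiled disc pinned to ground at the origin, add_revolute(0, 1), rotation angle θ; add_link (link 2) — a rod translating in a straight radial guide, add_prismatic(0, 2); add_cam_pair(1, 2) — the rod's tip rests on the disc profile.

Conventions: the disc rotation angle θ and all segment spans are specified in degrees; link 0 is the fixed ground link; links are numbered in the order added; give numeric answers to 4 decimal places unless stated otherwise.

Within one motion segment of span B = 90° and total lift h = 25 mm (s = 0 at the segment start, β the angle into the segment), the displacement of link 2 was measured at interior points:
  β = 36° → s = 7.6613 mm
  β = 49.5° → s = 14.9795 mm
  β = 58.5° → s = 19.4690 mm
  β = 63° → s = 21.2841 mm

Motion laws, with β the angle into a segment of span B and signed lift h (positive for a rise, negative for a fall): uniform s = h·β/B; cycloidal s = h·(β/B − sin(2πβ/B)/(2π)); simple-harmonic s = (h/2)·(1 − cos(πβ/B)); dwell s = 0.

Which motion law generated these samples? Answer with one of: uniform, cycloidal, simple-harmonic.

candidates at β/B = r: uniform s = h·r (linear in β); cycloidal s = h·(r − sin(2πr)/(2π)); simple-harmonic s = (h/2)(1 − cos(πr))
β=36°: printed 7.6613 | uniform 10.0000, cycloidal 7.6613, simple-harmonic 8.6373
β=49.5°: printed 14.9795 | uniform 13.7500, cycloidal 14.9795, simple-harmonic 14.4554
β=58.5°: printed 19.4690 | uniform 16.2500, cycloidal 19.4690, simple-harmonic 18.1749
β=63°: printed 21.2841 | uniform 17.5000, cycloidal 21.2841, simple-harmonic 19.8473
only one law matches every sample → cycloidal

cycloidal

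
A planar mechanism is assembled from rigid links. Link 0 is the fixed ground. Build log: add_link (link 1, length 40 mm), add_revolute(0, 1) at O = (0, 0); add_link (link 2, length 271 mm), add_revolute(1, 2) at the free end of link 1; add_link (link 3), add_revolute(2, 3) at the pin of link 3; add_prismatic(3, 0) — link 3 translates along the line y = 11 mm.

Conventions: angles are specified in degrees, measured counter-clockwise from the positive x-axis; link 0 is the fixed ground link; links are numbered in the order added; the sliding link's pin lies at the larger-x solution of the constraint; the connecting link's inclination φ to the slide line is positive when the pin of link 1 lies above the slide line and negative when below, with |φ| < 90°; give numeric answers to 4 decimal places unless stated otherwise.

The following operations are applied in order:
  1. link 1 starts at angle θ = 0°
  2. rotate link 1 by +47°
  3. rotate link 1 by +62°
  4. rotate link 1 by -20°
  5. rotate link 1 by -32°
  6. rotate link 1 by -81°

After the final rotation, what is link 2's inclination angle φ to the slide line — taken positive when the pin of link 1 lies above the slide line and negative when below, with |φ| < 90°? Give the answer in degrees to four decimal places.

geometry: r = 40 mm, L = 271 mm, e = 11 mm; θ starts at 0°
rotate link 1 by +47°: θ ← 0° +47° = 47°
rotate link 1 by +62°: θ ← 47° +62° = 109°
rotate link 1 by -20°: θ ← 109° -20° = 89°
rotate link 1 by -32°: θ ← 89° -32° = 57°
rotate link 1 by -81°: θ ← 57° -81° = -24°
h = r sin θ − e = -16.269466 − 11 = -27.269466
sin φ = h / L = -27.269466 / 271 = -0.10062533
φ = arcsin(-0.10062533) = -5.775181°

-5.7752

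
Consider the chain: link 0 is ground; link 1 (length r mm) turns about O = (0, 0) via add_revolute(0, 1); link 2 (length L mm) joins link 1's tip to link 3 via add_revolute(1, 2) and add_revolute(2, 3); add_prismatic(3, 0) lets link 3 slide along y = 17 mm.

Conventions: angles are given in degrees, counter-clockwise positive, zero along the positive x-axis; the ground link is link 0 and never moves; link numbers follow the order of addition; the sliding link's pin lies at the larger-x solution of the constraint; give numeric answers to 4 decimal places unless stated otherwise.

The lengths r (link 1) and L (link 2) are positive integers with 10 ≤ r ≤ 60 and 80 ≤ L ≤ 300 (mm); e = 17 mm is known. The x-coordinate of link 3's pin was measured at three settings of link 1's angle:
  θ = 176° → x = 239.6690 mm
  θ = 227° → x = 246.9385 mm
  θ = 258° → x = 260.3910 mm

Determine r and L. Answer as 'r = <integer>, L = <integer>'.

constraint per measurement: (x − r cos θ)² + (r sin θ − e)² = L²
subtracting the θ₁ and θ₂ equations cancels the r² and L² terms:
r = (x₁² − x₂²) / (2[(x₁cos θ₁ + e sin θ₁) − (x₂cos θ₂ + e sin θ₂)]) = 31.0000 → r = 31
L² = (x₁ − r cos θ₁)² + (r sin θ₁ − e)² = 73440.9873 → L = 271.0000 → L = 271
check at θ₃=258°: x = 260.3910 (printed 260.3910) ✓

r = 31, L = 271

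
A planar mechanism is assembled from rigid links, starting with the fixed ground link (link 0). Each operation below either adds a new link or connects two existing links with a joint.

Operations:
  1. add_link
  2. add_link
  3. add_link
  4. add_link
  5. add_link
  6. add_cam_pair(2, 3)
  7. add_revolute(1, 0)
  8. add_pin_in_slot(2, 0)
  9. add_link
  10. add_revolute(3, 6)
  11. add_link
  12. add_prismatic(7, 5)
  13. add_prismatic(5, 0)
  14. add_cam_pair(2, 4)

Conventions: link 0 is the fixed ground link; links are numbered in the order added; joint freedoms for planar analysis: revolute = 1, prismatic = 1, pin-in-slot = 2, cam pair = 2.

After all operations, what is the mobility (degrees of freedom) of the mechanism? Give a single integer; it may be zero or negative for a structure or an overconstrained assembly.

(L,J1,J2)=(1,0,0); link0 fixed
link1: (2,0,0)
link2: (3,0,0)
link3: (4,0,0)
link4: (5,0,0)
link5: (6,0,0)
C 2-3 [J2]: (6,0,1)
R 1-0 [J1]: (6,1,1)
PS 2-0 [J2]: (6,1,2)
link6: (7,1,2)
R 3-6 [J1]: (7,2,2)
link7: (8,2,2)
P 7-5 [J1]: (8,3,2)
P 5-0 [J1]: (8,4,2)
C 2-4 [J2]: (8,4,3)
Grübler: 3·7 − 2·4 − 3 = 10

M = 10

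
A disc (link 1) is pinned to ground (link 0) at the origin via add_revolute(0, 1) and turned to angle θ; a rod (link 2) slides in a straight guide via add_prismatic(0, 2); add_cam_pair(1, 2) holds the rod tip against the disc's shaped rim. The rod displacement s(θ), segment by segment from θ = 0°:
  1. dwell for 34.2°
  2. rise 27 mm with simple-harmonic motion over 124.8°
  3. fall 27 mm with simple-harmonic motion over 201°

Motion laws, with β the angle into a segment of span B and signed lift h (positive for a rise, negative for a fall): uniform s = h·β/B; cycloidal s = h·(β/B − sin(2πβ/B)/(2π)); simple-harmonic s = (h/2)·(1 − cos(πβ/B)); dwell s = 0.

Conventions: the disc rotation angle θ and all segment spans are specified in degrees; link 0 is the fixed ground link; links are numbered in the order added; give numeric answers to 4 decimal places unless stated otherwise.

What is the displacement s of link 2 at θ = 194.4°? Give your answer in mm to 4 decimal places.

segment 1 (0° to 34.2°, dwell): s unchanged at 0.0000
segment 2 (34.2° to 159°, simple-harmonic, h = 27) is passed completely: s = 0.0000 + (27) = 27.0000
θ = 194.4° falls in segment 3 (159° to 360°, simple-harmonic, h = -27): β = 194.4 − 159 = 35.4°, B = 201°; Δs = -27/2·(1 − cos(π·0.1761)) = -2.0142; s = 27.0000 − 2.0142 = 24.9858

24.9858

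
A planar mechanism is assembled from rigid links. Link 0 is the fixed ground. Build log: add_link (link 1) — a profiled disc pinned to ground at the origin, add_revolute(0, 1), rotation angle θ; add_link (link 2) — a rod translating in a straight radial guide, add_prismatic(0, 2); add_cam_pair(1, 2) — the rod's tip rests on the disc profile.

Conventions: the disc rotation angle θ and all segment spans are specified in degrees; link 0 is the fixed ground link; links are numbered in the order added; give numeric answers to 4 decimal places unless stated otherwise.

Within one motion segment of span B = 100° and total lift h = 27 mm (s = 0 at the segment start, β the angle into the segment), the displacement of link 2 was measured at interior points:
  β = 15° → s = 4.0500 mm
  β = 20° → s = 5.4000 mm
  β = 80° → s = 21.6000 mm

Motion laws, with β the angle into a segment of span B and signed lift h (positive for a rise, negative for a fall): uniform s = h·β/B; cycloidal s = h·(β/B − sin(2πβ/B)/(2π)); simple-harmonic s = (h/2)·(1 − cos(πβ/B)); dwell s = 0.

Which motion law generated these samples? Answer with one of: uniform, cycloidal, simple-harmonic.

candidates at β/B = r: uniform s = h·r (linear in β); cycloidal s = h·(r − sin(2πr)/(2π)); simple-harmonic s = (h/2)(1 − cos(πr))
β=15°: printed 4.0500 | uniform 4.0500, cycloidal 0.5735, simple-harmonic 1.4714
β=20°: printed 5.4000 | uniform 5.4000, cycloidal 1.3131, simple-harmonic 2.5783
β=80°: printed 21.6000 | uniform 21.6000, cycloidal 25.6869, simple-harmonic 24.4217
only one law matches every sample → uniform

uniform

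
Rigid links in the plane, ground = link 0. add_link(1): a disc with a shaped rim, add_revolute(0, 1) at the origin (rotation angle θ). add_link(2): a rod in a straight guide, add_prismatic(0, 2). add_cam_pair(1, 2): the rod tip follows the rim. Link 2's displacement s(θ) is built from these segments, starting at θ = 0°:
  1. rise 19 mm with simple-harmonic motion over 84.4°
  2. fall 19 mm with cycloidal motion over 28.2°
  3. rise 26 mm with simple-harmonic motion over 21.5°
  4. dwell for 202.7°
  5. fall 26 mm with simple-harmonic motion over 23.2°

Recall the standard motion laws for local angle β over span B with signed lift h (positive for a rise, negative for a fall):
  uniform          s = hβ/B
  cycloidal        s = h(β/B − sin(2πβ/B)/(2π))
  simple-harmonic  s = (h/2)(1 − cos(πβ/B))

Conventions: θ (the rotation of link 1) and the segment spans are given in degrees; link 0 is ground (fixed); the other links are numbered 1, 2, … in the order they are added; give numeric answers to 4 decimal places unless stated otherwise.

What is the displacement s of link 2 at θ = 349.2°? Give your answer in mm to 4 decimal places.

segment 1 (0° to 84.4°, simple-harmonic, h = 19) is passed completely: s = 0.0000 + (19) = 19.0000
segment 2 (84.4° to 112.6°, cycloidal, h = -19) is passed completely: s = 19.0000 + (-19) = 0.0000
segment 3 (112.6° to 134.1°, simple-harmonic, h = 26) is passed completely: s = 0.0000 + (26) = 26.0000
segment 4 (134.1° to 336.8°, dwell): s unchanged at 26.0000
θ = 349.2° falls in segment 5 (336.8° to 360°, simple-harmonic, h = -26): β = 349.2 − 336.8 = 12.4°, B = 23.2°; Δs = -26/2·(1 − cos(π·0.5345)) = -14.4055; s = 26.0000 − 14.4055 = 11.5945

11.5945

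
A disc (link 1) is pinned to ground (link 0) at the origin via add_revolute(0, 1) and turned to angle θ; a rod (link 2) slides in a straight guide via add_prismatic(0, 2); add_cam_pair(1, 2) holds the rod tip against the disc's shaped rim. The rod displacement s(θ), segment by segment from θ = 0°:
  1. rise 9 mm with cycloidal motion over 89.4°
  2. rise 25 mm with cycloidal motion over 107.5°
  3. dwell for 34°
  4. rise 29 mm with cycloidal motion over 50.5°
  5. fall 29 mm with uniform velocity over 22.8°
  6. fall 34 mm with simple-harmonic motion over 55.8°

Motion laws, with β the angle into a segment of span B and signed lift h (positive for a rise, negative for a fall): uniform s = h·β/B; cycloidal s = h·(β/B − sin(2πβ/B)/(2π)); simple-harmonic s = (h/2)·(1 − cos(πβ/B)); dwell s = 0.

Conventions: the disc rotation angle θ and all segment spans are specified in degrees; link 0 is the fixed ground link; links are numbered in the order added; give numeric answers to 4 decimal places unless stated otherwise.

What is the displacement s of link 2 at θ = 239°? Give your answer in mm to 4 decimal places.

segment 1 (0° to 89.4°, cycloidal, h = 9) is passed completely: s = 0.0000 + (9) = 9.0000
segment 2 (89.4° to 196.9°, cycloidal, h = 25) is passed completely: s = 9.0000 + (25) = 34.0000
segment 3 (196.9° to 230.9°, dwell): s unchanged at 34.0000
θ = 239° falls in segment 4 (230.9° to 281.4°, cycloidal, h = 29): β = 239 − 230.9 = 8.1°, B = 50.5°; Δs = 29·(0.1604 − sin(2π·0.1604)/(2π)) = 0.7484; s = 34.0000 + 0.7484 = 34.7484

34.7484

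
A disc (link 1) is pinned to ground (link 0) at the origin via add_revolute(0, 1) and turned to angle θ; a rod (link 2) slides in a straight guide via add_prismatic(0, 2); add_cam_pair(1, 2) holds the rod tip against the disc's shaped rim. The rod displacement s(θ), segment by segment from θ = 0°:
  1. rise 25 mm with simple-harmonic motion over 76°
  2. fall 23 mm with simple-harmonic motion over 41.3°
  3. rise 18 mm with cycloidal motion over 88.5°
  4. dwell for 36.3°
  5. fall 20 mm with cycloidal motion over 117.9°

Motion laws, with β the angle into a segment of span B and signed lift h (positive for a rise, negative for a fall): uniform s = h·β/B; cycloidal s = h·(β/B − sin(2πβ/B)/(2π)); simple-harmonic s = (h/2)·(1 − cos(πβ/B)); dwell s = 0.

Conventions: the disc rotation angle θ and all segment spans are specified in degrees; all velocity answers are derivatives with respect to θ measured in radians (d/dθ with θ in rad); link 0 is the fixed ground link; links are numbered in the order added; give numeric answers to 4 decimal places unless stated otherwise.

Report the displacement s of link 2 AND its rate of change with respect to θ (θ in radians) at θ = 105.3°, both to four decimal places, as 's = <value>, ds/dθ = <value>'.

segment 1 (0° to 76°, simple-harmonic, h = 25) is passed completely: s = 0.0000 + (25) = 25.0000
θ = 105.3° falls in segment 2 (76° to 117.3°, simple-harmonic, h = -23): β = 105.3 − 76 = 29.3°, B = 41.3°; Δs = -23/2·(1 − cos(π·0.7094)) = -18.5325; s = 25.0000 − 18.5325 = 6.4675
velocity in seg [76°–117.3°] (simple-harmonic), θ in radians: β = 29.3° = 0.5114 rad, B = 41.3° = 0.7208 rad; ds/dθ = (πh/(2B)) sin(πβ/B) = (π·(-23)/(2·0.7208)) sin(π·0.7094) = -39.657096 mm/rad

s = 6.4675, ds/dθ = -39.6571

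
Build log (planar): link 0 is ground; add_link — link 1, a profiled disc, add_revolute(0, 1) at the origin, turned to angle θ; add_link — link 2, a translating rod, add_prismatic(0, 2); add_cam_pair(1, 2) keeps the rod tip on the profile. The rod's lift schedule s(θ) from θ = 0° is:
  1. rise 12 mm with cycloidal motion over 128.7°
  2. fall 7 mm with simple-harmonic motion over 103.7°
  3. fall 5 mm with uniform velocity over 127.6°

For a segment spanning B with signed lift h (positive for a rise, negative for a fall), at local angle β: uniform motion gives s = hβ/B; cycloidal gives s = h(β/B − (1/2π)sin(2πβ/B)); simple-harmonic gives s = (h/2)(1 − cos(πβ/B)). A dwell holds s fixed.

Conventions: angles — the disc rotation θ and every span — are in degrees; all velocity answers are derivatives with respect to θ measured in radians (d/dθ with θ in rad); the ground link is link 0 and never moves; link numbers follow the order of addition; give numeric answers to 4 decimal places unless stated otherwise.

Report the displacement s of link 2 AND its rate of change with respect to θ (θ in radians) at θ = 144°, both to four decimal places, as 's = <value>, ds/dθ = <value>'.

seg 1 [0°–128.7°] cycloidal, h=12: full span → s += 12 → s = 12.0000
seg 2 [128.7°–232.4°] simple-harmonic, h=-7: θ=144° here. β=15.3, B=103.7. -7/2·(1 − cos(π·0.1475)) = -0.3693 → s = 11.6307
velocity in seg [128.7°–232.4°] (simple-harmonic), θ in radians: β = 15.3° = 0.2670 rad, B = 103.7° = 1.8099 rad; ds/dθ = (πh/(2B)) sin(πβ/B) = (π·(-7)/(2·1.8099)) sin(π·0.1475) = -2.716192 mm/rad

s = 11.6307, ds/dθ = -2.7162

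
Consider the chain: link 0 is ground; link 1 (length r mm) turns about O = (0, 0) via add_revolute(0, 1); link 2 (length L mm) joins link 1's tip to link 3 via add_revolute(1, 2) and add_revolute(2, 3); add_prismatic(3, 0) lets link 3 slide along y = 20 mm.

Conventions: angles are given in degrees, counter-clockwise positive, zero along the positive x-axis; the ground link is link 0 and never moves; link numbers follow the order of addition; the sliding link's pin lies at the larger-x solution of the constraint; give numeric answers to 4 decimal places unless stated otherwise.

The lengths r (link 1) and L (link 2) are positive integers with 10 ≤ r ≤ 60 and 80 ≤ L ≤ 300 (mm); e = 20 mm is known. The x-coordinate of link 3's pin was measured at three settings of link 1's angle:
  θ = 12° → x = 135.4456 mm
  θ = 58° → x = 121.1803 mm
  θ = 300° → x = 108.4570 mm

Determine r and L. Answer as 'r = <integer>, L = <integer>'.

constraint per measurement: (x − r cos θ)² + (r sin θ − e)² = L²
subtracting the θ₁ and θ₂ equations cancels the r² and L² terms:
r = (x₁² − x₂²) / (2[(x₁cos θ₁ + e sin θ₁) − (x₂cos θ₂ + e sin θ₂)]) = 33.0000 → r = 33
L² = (x₁ − r cos θ₁)² + (r sin θ₁ − e)² = 10816.0051 → L = 104.0000 → L = 104
check at θ₃=300°: x = 108.4570 (printed 108.4570) ✓

r = 33, L = 104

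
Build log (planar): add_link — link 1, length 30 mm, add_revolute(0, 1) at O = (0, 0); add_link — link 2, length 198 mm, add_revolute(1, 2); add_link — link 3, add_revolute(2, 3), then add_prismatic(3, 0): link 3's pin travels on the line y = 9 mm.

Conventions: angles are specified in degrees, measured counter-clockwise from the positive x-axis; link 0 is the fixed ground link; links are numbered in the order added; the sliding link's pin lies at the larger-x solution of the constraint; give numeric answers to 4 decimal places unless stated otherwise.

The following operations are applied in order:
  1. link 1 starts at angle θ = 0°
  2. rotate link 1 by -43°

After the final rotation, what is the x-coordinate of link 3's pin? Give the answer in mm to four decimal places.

geometry: r = 30 mm, L = 198 mm, e = 9 mm; θ starts at 0°
rotate link 1 by -43°: θ ← 0° -43° = -43°
crank pin P = (r cos θ, r sin θ) = (21.940611, -20.459951)
h = r sin θ − e = -20.459951 − 9 = -29.459951
x = r cos θ + √(L² − h²) = 21.940611 + 195.796096 = 217.736707

217.7367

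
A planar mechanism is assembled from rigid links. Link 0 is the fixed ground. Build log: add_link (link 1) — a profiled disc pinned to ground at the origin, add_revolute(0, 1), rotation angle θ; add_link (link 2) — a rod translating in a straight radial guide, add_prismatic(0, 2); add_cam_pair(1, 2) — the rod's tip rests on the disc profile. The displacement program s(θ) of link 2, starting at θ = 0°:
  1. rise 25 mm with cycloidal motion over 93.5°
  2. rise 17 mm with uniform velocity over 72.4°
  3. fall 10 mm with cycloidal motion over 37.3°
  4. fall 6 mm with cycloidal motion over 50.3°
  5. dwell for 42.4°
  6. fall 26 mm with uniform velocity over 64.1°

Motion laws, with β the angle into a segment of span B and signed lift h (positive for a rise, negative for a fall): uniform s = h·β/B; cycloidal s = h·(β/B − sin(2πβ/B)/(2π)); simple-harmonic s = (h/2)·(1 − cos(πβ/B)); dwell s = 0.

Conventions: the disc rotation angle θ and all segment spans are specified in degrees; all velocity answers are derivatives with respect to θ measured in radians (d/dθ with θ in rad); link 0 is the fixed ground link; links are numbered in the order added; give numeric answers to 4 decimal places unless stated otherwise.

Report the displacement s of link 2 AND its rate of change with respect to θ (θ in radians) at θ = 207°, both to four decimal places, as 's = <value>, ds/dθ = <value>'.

seg 1 [0°–93.5°] cycloidal, h=25: full span → s += 25 → s = 25.0000
seg 2 [93.5°–165.9°] uniform, h=17: full span → s += 17 → s = 42.0000
seg 3 [165.9°–203.2°] cycloidal, h=-10: full span → s += -10 → s = 32.0000
seg 4 [203.2°–253.5°] cycloidal, h=-6: θ=207° here. β=3.8, B=50.3. -6·(0.0755 − sin(2π·0.0755)/(2π)) = -0.0168 → s = 31.9832
velocity in seg [203.2°–253.5°] (cycloidal), θ in radians: β = 3.8° = 0.0663 rad, B = 50.3° = 0.8779 rad; ds/dθ = (h/B)(1 − cos(2πβ/B)) = ((-6)/0.8779)(1 − cos(2π·0.0755)) = -0.755609 mm/rad

s = 31.9832, ds/dθ = -0.7556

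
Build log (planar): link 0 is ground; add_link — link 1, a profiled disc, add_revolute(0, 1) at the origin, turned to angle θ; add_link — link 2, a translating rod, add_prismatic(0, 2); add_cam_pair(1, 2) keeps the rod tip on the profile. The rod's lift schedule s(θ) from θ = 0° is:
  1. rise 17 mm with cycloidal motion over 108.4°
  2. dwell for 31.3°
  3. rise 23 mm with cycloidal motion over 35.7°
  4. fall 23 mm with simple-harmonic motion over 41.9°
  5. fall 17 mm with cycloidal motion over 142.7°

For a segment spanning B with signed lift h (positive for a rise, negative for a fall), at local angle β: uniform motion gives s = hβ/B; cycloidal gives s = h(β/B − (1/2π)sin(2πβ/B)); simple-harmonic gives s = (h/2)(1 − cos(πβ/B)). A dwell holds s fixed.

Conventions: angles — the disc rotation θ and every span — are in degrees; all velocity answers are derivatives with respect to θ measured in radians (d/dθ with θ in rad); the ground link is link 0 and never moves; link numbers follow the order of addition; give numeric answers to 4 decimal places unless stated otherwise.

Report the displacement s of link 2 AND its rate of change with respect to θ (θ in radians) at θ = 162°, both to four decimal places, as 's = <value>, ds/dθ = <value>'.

seg 1 [0°–108.4°] cycloidal, h=17: full span → s += 17 → s = 17.0000
seg 2 [108.4°–139.7°] dwell: s stays 17.0000
seg 3 [139.7°–175.4°] cycloidal, h=23: θ=162° here. β=22.3, B=35.7. 23·(0.6246 − sin(2π·0.6246)/(2π)) = 16.9497 → s = 33.9497
velocity in seg [139.7°–175.4°] (cycloidal), θ in radians: β = 22.3° = 0.3892 rad, B = 35.7° = 0.6231 rad; ds/dθ = (h/B)(1 − cos(2πβ/B)) = (23/0.6231)(1 − cos(2π·0.6246)) = 63.072215 mm/rad

s = 33.9497, ds/dθ = 63.0722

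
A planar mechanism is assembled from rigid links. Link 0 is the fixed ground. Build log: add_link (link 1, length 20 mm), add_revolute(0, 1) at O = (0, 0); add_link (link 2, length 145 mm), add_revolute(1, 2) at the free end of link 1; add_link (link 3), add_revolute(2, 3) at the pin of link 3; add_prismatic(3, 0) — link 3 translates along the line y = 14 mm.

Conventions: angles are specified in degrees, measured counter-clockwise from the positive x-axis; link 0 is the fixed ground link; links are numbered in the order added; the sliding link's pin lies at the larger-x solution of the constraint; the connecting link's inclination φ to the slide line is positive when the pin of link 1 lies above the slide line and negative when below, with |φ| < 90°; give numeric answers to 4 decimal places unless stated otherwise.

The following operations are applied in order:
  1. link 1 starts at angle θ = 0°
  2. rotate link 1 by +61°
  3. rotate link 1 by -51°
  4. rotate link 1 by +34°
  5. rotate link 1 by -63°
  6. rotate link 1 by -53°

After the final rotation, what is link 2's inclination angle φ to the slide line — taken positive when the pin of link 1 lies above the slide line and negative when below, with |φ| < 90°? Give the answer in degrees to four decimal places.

geometry: r = 20 mm, L = 145 mm, e = 14 mm; θ starts at 0°
rotate link 1 by +61°: θ ← 0° +61° = 61°
rotate link 1 by -51°: θ ← 61° -51° = 10°
rotate link 1 by +34°: θ ← 10° +34° = 44°
rotate link 1 by -63°: θ ← 44° -63° = -19°
rotate link 1 by -53°: θ ← -19° -53° = -72°
h = r sin θ − e = -19.021130 − 14 = -33.021130
sin φ = h / L = -33.021130 / 145 = -0.22773193
φ = arcsin(-0.22773193) = -13.163578°

-13.1636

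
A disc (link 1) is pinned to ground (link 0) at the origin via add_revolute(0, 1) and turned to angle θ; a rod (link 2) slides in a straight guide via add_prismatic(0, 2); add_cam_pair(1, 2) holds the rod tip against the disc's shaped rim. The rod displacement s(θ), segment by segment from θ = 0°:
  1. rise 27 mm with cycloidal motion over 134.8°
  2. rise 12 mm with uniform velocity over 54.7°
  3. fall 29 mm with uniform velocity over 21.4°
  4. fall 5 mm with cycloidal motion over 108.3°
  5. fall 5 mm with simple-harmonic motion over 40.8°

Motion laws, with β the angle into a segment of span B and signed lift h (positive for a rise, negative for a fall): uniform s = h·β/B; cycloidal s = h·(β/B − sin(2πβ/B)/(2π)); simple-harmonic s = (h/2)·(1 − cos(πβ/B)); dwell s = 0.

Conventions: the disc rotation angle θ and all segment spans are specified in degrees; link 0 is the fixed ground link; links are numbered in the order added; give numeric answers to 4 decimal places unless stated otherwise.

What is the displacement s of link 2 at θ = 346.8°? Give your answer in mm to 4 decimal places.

segment 1 (0° to 134.8°, cycloidal, h = 27) is passed completely: s = 0.0000 + (27) = 27.0000
segment 2 (134.8° to 189.5°, uniform, h = 12) is passed completely: s = 27.0000 + (12) = 39.0000
segment 3 (189.5° to 210.9°, uniform, h = -29) is passed completely: s = 39.0000 + (-29) = 10.0000
segment 4 (210.9° to 319.2°, cycloidal, h = -5) is passed completely: s = 10.0000 + (-5) = 5.0000
θ = 346.8° falls in segment 5 (319.2° to 360°, simple-harmonic, h = -5): β = 346.8 − 319.2 = 27.6°, B = 40.8°; Δs = -5/2·(1 − cos(π·0.6765)) = -3.8161; s = 5.0000 − 3.8161 = 1.1839

1.1839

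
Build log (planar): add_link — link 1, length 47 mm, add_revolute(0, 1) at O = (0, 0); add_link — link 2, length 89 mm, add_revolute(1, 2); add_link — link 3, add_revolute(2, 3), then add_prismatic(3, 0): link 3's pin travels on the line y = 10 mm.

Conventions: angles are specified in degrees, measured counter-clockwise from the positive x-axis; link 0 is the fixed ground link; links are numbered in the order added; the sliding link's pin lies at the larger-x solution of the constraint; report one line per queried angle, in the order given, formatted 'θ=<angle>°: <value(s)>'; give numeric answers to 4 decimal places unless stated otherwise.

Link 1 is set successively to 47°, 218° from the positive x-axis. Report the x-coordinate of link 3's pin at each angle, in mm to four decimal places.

geometry: r = 47 mm, L = 89 mm, e = 10 mm
θ=47°: crank pin P = (r cos θ, r sin θ) = (32.053923, 34.373624)
θ=47°: h = r sin θ − e = 34.373624 − 10 = 24.373624
θ=47°: x = r cos θ + √(L² − h²) = 32.053923 + 85.597468 = 117.651390
θ=218°: crank pin P = (r cos θ, r sin θ) = (-37.036505, -28.936089)
θ=218°: h = r sin θ − e = -28.936089 − 10 = -38.936089
θ=218°: x = r cos θ + √(L² − h²) = -37.036505 + 80.031125 = 42.994619

θ=47°: 117.6514
θ=218°: 42.9946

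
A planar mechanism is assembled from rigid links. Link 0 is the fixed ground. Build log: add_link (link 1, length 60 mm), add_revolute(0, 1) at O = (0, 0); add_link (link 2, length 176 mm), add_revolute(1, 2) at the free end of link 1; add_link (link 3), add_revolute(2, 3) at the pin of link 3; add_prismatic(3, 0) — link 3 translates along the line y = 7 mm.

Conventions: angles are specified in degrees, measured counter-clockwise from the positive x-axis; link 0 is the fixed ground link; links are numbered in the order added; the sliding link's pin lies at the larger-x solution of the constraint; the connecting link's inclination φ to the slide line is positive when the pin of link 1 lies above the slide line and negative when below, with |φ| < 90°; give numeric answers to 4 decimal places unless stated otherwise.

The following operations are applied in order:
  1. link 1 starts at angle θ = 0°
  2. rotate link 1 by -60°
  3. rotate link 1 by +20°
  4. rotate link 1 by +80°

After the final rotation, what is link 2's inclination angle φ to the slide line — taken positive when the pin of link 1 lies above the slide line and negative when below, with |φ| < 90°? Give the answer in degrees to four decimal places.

geometry: r = 60 mm, L = 176 mm, e = 7 mm; θ starts at 0°
rotate link 1 by -60°: θ ← 0° -60° = -60°
rotate link 1 by +20°: θ ← -60° +20° = -40°
rotate link 1 by +80°: θ ← -40° +80° = 40°
h = r sin θ − e = 38.567257 − 7 = 31.567257
sin φ = h / L = 31.567257 / 176 = 0.17935941
φ = arcsin(0.17935941) = 10.332450°

10.3324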